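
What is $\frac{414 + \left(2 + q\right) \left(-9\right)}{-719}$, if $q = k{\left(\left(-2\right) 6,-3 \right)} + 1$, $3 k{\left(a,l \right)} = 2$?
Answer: $- \frac{381}{719} \approx -0.5299$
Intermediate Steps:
$k{\left(a,l \right)} = \frac{2}{3}$ ($k{\left(a,l \right)} = \frac{1}{3} \cdot 2 = \frac{2}{3}$)
$q = \frac{5}{3}$ ($q = \frac{2}{3} + 1 = \frac{5}{3} \approx 1.6667$)
$\frac{414 + \left(2 + q\right) \left(-9\right)}{-719} = \frac{414 + \left(2 + \frac{5}{3}\right) \left(-9\right)}{-719} = \left(414 + \frac{11}{3} \left(-9\right)\right) \left(- \frac{1}{719}\right) = \left(414 - 33\right) \left(- \frac{1}{719}\right) = 381 \left(- \frac{1}{719}\right) = - \frac{381}{719}$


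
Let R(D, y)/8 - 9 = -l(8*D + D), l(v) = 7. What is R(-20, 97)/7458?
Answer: 8/3729 ≈ 0.0021453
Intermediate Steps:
R(D, y) = 16 (R(D, y) = 72 + 8*(-1*7) = 72 + 8*(-7) = 72 - 56 = 16)
R(-20, 97)/7458 = 16/7458 = 16*(1/7458) = 8/3729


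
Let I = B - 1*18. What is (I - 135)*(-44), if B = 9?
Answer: 6336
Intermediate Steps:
I = -9 (I = 9 - 1*18 = 9 - 18 = -9)
(I - 135)*(-44) = (-9 - 135)*(-44) = -144*(-44) = 6336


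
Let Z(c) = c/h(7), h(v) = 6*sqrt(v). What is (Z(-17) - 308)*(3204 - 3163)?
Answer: -12628 - 697*sqrt(7)/42 ≈ -12672.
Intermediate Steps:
Z(c) = c*sqrt(7)/42 (Z(c) = c/((6*sqrt(7))) = c*(sqrt(7)/42) = c*sqrt(7)/42)
(Z(-17) - 308)*(3204 - 3163) = ((1/42)*(-17)*sqrt(7) - 308)*(3204 - 3163) = (-17*sqrt(7)/42 - 308)*41 = (-308 - 17*sqrt(7)/42)*41 = -12628 - 697*sqrt(7)/42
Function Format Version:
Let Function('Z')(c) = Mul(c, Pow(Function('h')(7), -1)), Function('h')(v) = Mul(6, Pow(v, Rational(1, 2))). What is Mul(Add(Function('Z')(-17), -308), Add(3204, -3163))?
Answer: Add(-12628, Mul(Rational(-697, 42), Pow(7, Rational(1, 2)))) ≈ -12672.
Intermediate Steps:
Function('Z')(c) = Mul(Rational(1, 42), c, Pow(7, Rational(1, 2))) (Function('Z')(c) = Mul(c, Pow(Mul(6, Pow(7, Rational(1, 2))), -1)) = Mul(c, Mul(Rational(1, 42), Pow(7, Rational(1, 2)))) = Mul(Rational(1, 42), c, Pow(7, Rational(1, 2))))
Mul(Add(Function('Z')(-17), -308), Add(3204, -3163)) = Mul(Add(Mul(Rational(1, 42), -17, Pow(7, Rational(1, 2))), -308), Add(3204, -3163)) = Mul(Add(Mul(Rational(-17, 42), Pow(7, Rational(1, 2))), -308), 41) = Mul(Add(-308, Mul(Rational(-17, 42), Pow(7, Rational(1, 2)))), 41) = Add(-12628, Mul(Rational(-697, 42), Pow(7, Rational(1, 2))))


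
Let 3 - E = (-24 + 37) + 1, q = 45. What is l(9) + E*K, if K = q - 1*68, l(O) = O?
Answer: 262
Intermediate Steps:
E = -11 (E = 3 - ((-24 + 37) + 1) = 3 - (13 + 1) = 3 - 1*14 = 3 - 14 = -11)
K = -23 (K = 45 - 1*68 = 45 - 68 = -23)
l(9) + E*K = 9 - 11*(-23) = 9 + 253 = 262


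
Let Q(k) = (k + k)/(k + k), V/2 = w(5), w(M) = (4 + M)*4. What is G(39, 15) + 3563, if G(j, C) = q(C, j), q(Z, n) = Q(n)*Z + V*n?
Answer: 6386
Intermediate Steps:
w(M) = 16 + 4*M
V = 72 (V = 2*(16 + 4*5) = 2*(16 + 20) = 2*36 = 72)
Q(k) = 1 (Q(k) = (2*k)/((2*k)) = (2*k)*(1/(2*k)) = 1)
q(Z, n) = Z + 72*n (q(Z, n) = 1*Z + 72*n = Z + 72*n)
G(j, C) = C + 72*j
G(39, 15) + 3563 = (15 + 72*39) + 3563 = (15 + 2808) + 3563 = 2823 + 3563 = 6386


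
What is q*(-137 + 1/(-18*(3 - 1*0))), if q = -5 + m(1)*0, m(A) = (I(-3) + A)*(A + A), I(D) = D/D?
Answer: 36995/54 ≈ 685.09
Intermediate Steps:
I(D) = 1
m(A) = 2*A*(1 + A) (m(A) = (1 + A)*(A + A) = (1 + A)*(2*A) = 2*A*(1 + A))
q = -5 (q = -5 + (2*1*(1 + 1))*0 = -5 + (2*1*2)*0 = -5 + 4*0 = -5 + 0 = -5)
q*(-137 + 1/(-18*(3 - 1*0))) = -5*(-137 + 1/(-18*(3 - 1*0))) = -5*(-137 + 1/(-18*(3 + 0))) = -5*(-137 + 1/(-18*3)) = -5*(-137 + 1/(-54)) = -5*(-137 - 1/54) = -5*(-7399/54) = 36995/54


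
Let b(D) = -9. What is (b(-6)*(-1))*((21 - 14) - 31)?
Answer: -216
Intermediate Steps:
(b(-6)*(-1))*((21 - 14) - 31) = (-9*(-1))*((21 - 14) - 31) = 9*(7 - 31) = 9*(-24) = -216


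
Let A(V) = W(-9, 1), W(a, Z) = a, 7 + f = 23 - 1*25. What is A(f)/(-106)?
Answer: 9/106 ≈ 0.084906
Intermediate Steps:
f = -9 (f = -7 + (23 - 1*25) = -7 + (23 - 25) = -7 - 2 = -9)
A(V) = -9
A(f)/(-106) = -9/(-106) = -9*(-1/106) = 9/106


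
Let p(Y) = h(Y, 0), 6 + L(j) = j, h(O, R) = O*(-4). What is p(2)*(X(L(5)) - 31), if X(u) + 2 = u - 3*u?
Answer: 248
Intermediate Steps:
h(O, R) = -4*O
L(j) = -6 + j
X(u) = -2 - 2*u (X(u) = -2 + (u - 3*u) = -2 - 2*u)
p(Y) = -4*Y
p(2)*(X(L(5)) - 31) = (-4*2)*((-2 - 2*(-6 + 5)) - 31) = -8*((-2 - 2*(-1)) - 31) = -8*((-2 + 2) - 31) = -8*(0 - 31) = -8*(-31) = 248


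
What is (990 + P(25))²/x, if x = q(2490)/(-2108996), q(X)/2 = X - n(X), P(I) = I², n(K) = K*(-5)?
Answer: -275036804605/1494 ≈ -1.8409e+8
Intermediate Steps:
n(K) = -5*K
q(X) = 12*X (q(X) = 2*(X - (-5)*X) = 2*(X + 5*X) = 2*(6*X) = 12*X)
x = -7470/527249 (x = (12*2490)/(-2108996) = 29880*(-1/2108996) = -7470/527249 ≈ -0.014168)
(990 + P(25))²/x = (990 + 25²)²/(-7470/527249) = (990 + 625)²*(-527249/7470) = 1615²*(-527249/7470) = 2608225*(-527249/7470) = -275036804605/1494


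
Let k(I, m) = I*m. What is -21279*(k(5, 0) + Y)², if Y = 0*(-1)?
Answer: 0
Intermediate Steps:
Y = 0
-21279*(k(5, 0) + Y)² = -21279*(5*0 + 0)² = -21279*(0 + 0)² = -21279*0² = -21279*0 = 0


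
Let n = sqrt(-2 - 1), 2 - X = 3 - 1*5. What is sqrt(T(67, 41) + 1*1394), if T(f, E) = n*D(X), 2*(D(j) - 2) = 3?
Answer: sqrt(5576 + 14*I*sqrt(3))/2 ≈ 37.336 + 0.081183*I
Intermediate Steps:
X = 4 (X = 2 - (3 - 1*5) = 2 - (3 - 5) = 2 - 1*(-2) = 2 + 2 = 4)
D(j) = 7/2 (D(j) = 2 + (1/2)*3 = 2 + 3/2 = 7/2)
n = I*sqrt(3) (n = sqrt(-3) = I*sqrt(3) ≈ 1.732*I)
T(f, E) = 7*I*sqrt(3)/2 (T(f, E) = (I*sqrt(3))*(7/2) = 7*I*sqrt(3)/2)
sqrt(T(67, 41) + 1*1394) = sqrt(7*I*sqrt(3)/2 + 1*1394) = sqrt(7*I*sqrt(3)/2 + 1394) = sqrt(1394 + 7*I*sqrt(3)/2)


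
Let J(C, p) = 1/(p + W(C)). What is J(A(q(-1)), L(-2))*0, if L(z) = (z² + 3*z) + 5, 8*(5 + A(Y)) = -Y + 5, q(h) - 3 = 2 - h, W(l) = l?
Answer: 0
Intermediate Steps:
q(h) = 5 - h (q(h) = 3 + (2 - h) = 5 - h)
A(Y) = -35/8 - Y/8 (A(Y) = -5 + (-Y + 5)/8 = -5 + (5 - Y)/8 = -5 + (5/8 - Y/8) = -35/8 - Y/8)
L(z) = 5 + z² + 3*z
J(C, p) = 1/(C + p) (J(C, p) = 1/(p + C) = 1/(C + p))
J(A(q(-1)), L(-2))*0 = 0/((-35/8 - (5 - 1*(-1))/8) + (5 + (-2)² + 3*(-2))) = 0/((-35/8 - (5 + 1)/8) + (5 + 4 - 6)) = 0/((-35/8 - ⅛*6) + 3) = 0/((-35/8 - ¾) + 3) = 0/(-41/8 + 3) = 0/(-17/8) = -8/17*0 = 0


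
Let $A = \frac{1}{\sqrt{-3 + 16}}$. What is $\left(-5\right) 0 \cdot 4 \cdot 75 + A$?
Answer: $\frac{\sqrt{13}}{13} \approx 0.27735$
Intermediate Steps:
$A = \frac{\sqrt{13}}{13}$ ($A = \frac{1}{\sqrt{13}} = \frac{\sqrt{13}}{13} \approx 0.27735$)
$\left(-5\right) 0 \cdot 4 \cdot 75 + A = \left(-5\right) 0 \cdot 4 \cdot 75 + \frac{\sqrt{13}}{13} = 0 \cdot 4 \cdot 75 + \frac{\sqrt{13}}{13} = 0 \cdot 75 + \frac{\sqrt{13}}{13} = 0 + \frac{\sqrt{13}}{13} = \frac{\sqrt{13}}{13}$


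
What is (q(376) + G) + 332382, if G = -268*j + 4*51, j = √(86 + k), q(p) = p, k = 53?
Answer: 332962 - 268*√139 ≈ 3.2980e+5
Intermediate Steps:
j = √139 (j = √(86 + 53) = √139 ≈ 11.790)
G = 204 - 268*√139 (G = -268*√139 + 4*51 = -268*√139 + 204 = 204 - 268*√139 ≈ -2955.7)
(q(376) + G) + 332382 = (376 + (204 - 268*√139)) + 332382 = (580 - 268*√139) + 332382 = 332962 - 268*√139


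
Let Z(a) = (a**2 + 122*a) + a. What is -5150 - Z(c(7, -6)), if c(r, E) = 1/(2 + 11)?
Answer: -871950/169 ≈ -5159.5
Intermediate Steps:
c(r, E) = 1/13
Z(a) = a**2 + 123*a
-5150 - Z(c(7, -6)) = -5150 - (123 + 1/13)/13 = -5150 - 1600/(13*13) = -5150 - 1*1600/169 = -5150 - 1600/169 = -871950/169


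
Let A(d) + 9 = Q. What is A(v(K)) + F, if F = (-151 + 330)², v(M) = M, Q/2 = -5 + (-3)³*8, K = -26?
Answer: 31590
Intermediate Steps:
Q = -442 (Q = 2*(-5 + (-3)³*8) = 2*(-5 - 27*8) = 2*(-5 - 216) = 2*(-221) = -442)
A(d) = -451 (A(d) = -9 - 442 = -451)
F = 32041 (F = 179² = 32041)
A(v(K)) + F = -451 + 32041 = 31590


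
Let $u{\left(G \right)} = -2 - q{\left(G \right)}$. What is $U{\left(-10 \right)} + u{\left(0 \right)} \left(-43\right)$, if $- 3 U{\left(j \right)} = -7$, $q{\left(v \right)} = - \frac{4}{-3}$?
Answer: $\frac{437}{3} \approx 145.67$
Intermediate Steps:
$q{\left(v \right)} = \frac{4}{3}$ ($q{\left(v \right)} = \left(-4\right) \left(- \frac{1}{3}\right) = \frac{4}{3}$)
$U{\left(j \right)} = \frac{7}{3}$ ($U{\left(j \right)} = \left(- \frac{1}{3}\right) \left(-7\right) = \frac{7}{3}$)
$u{\left(G \right)} = - \frac{10}{3}$ ($u{\left(G \right)} = -2 - \frac{4}{3} = - \frac{10}{3}$)
$U{\left(-10 \right)} + u{\left(0 \right)} \left(-43\right) = \frac{7}{3} - - \frac{430}{3} = \frac{7}{3} + \frac{430}{3} = \frac{437}{3}$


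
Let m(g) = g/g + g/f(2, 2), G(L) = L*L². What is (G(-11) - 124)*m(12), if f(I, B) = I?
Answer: -10185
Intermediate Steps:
G(L) = L³
m(g) = 1 + g/2 (m(g) = g/g + g/2 = 1 + g*(½) = 1 + g/2)
(G(-11) - 124)*m(12) = ((-11)³ - 124)*(1 + (½)*12) = (-1331 - 124)*(1 + 6) = -1455*7 = -10185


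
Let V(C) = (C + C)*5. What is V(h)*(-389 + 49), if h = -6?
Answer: 20400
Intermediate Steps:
V(C) = 10*C (V(C) = (2*C)*5 = 10*C)
V(h)*(-389 + 49) = (10*(-6))*(-389 + 49) = -60*(-340) = 20400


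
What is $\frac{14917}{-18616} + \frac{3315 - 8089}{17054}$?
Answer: $- \frac{171633651}{158738632} \approx -1.0812$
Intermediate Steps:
$\frac{14917}{-18616} + \frac{3315 - 8089}{17054} = 14917 \left(- \frac{1}{18616}\right) + \left(3315 - 8089\right) \frac{1}{17054} = - \frac{14917}{18616} - \frac{2387}{8527} = - \frac{171633651}{158738632}$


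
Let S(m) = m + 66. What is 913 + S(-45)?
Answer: 934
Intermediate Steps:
S(m) = 66 + m
913 + S(-45) = 913 + (66 - 45) = 913 + 21 = 934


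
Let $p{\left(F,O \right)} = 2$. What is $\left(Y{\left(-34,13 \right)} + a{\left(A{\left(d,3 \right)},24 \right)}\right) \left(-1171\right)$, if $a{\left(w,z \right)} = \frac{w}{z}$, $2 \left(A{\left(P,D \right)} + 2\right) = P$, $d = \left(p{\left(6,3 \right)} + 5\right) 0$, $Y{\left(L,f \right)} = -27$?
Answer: $\frac{380575}{12} \approx 31715.0$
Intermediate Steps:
$d = 0$ ($d = \left(2 + 5\right) 0 = 7 \cdot 0 = 0$)
$A{\left(P,D \right)} = -2 + \frac{P}{2}$
$\left(Y{\left(-34,13 \right)} + a{\left(A{\left(d,3 \right)},24 \right)}\right) \left(-1171\right) = \left(-27 + \frac{-2 + \frac{1}{2} \cdot 0}{24}\right) \left(-1171\right) = \left(-27 + \left(-2 + 0\right) \frac{1}{24}\right) \left(-1171\right) = \left(-27 - \frac{1}{12}\right) \left(-1171\right) = \left(- \frac{325}{12}\right) \left(-1171\right) = \frac{380575}{12}$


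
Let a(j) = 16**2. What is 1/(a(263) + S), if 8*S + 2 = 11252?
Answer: 4/6649 ≈ 0.00060159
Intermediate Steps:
a(j) = 256
S = 5625/4 (S = -1/4 + (1/8)*11252 = -1/4 + 2813/2 = 5625/4 ≈ 1406.3)
1/(a(263) + S) = 1/(256 + 5625/4) = 1/(6649/4) = 4/6649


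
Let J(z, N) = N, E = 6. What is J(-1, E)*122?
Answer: 732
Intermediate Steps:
J(-1, E)*122 = 6*122 = 732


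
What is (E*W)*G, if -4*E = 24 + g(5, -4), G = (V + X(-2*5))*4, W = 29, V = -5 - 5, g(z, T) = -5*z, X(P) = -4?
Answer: -406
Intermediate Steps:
V = -10
G = -56 (G = (-10 - 4)*4 = -14*4 = -56)
E = ¼ (E = -(24 - 5*5)/4 = -(24 - 25)/4 = -¼*(-1) = ¼ ≈ 0.25000)
(E*W)*G = ((¼)*29)*(-56) = (29/4)*(-56) = -406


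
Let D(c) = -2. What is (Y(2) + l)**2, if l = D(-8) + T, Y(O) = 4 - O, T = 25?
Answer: 625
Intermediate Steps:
l = 23 (l = -2 + 25 = 23)
(Y(2) + l)**2 = ((4 - 1*2) + 23)**2 = ((4 - 2) + 23)**2 = (2 + 23)**2 = 25**2 = 625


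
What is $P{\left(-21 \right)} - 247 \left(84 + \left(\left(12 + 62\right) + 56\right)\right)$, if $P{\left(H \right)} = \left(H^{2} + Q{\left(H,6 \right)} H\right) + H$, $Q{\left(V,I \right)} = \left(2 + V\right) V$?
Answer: $-60817$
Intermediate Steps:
$Q{\left(V,I \right)} = V \left(2 + V\right)$
$P{\left(H \right)} = H + H^{2} + H^{2} \left(2 + H\right)$ ($P{\left(H \right)} = \left(H^{2} + H \left(2 + H\right) H\right) + H = \left(H^{2} + H^{2} \left(2 + H\right)\right) + H = H + H^{2} + H^{2} \left(2 + H\right)$)
$P{\left(-21 \right)} - 247 \left(84 + \left(\left(12 + 62\right) + 56\right)\right) = - 21 \left(1 - 21 - 21 \left(2 - 21\right)\right) - 247 \left(84 + \left(\left(12 + 62\right) + 56\right)\right) = - 21 \left(1 - 21 - -399\right) - 247 \left(84 + \left(74 + 56\right)\right) = - 21 \left(1 - 21 + 399\right) - 247 \left(84 + 130\right) = \left(-21\right) 379 - 52858 = -7959 - 52858 = -60817$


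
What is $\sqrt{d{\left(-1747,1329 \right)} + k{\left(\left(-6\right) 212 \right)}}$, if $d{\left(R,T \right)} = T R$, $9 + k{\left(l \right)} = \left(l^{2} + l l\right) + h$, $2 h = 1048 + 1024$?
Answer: $4 \sqrt{57202} \approx 956.68$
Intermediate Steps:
$h = 1036$ ($h = \frac{1048 + 1024}{2} = \frac{1}{2} \cdot 2072 = 1036$)
$k{\left(l \right)} = 1027 + 2 l^{2}$ ($k{\left(l \right)} = -9 + \left(\left(l^{2} + l l\right) + 1036\right) = -9 + \left(\left(l^{2} + l^{2}\right) + 1036\right) = -9 + \left(2 l^{2} + 1036\right) = -9 + \left(1036 + 2 l^{2}\right) = 1027 + 2 l^{2}$)
$d{\left(R,T \right)} = R T$
$\sqrt{d{\left(-1747,1329 \right)} + k{\left(\left(-6\right) 212 \right)}} = \sqrt{\left(-1747\right) 1329 + \left(1027 + 2 \left(\left(-6\right) 212\right)^{2}\right)} = \sqrt{-2321763 + \left(1027 + 2 \left(-1272\right)^{2}\right)} = \sqrt{-2321763 + \left(1027 + 2 \cdot 1617984\right)} = \sqrt{-2321763 + \left(1027 + 3235968\right)} = \sqrt{-2321763 + 3236995} = \sqrt{915232} = 4 \sqrt{57202}$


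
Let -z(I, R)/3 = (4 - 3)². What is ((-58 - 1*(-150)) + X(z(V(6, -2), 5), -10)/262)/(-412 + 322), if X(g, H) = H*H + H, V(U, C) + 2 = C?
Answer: -12097/11790 ≈ -1.0260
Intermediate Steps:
V(U, C) = -2 + C
z(I, R) = -3 (z(I, R) = -3*(4 - 3)² = -3*1² = -3*1 = -3)
X(g, H) = H + H² (X(g, H) = H² + H = H + H²)
((-58 - 1*(-150)) + X(z(V(6, -2), 5), -10)/262)/(-412 + 322) = ((-58 - 1*(-150)) - 10*(1 - 10)/262)/(-412 + 322) = ((-58 + 150) - 10*(-9)*(1/262))/(-90) = (92 + 90*(1/262))*(-1/90) = (92 + 45/131)*(-1/90) = (12097/131)*(-1/90) = -12097/11790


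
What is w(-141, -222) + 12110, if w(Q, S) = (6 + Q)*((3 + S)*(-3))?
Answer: -76585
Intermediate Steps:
w(Q, S) = (-9 - 3*S)*(6 + Q) (w(Q, S) = (6 + Q)*(-9 - 3*S) = (-9 - 3*S)*(6 + Q))
w(-141, -222) + 12110 = (-54 - 18*(-222) - 9*(-141) - 3*(-141)*(-222)) + 12110 = (-54 + 3996 + 1269 - 93906) + 12110 = -88695 + 12110 = -76585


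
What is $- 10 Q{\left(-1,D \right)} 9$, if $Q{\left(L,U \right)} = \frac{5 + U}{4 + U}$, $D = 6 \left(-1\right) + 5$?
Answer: $-120$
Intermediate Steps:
$D = -1$ ($D = -6 + 5 = -1$)
$Q{\left(L,U \right)} = \frac{5 + U}{4 + U}$
$- 10 Q{\left(-1,D \right)} 9 = - 10 \frac{5 - 1}{4 - 1} \cdot 9 = - 10 \cdot \frac{1}{3} \cdot 4 \cdot 9 = \left(-10\right) \frac{4}{3} \cdot 9 = \left(- \frac{40}{3}\right) 9 = -120$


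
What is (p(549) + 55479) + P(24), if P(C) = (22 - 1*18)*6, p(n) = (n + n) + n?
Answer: 57150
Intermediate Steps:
p(n) = 3*n (p(n) = 2*n + n = 3*n)
P(C) = 24 (P(C) = (22 - 18)*6 = 4*6 = 24)
(p(549) + 55479) + P(24) = (3*549 + 55479) + 24 = (1647 + 55479) + 24 = 57126 + 24 = 57150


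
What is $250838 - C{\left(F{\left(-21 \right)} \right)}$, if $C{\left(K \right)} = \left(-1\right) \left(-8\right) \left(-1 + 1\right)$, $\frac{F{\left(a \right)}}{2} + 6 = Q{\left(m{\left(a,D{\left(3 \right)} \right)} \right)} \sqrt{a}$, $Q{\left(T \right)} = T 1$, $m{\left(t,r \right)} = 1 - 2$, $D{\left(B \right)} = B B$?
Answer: $250838$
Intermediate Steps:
$D{\left(B \right)} = B^{2}$
$m{\left(t,r \right)} = -1$ ($m{\left(t,r \right)} = 1 - 2 = -1$)
$Q{\left(T \right)} = T$
$F{\left(a \right)} = -12 - 2 \sqrt{a}$ ($F{\left(a \right)} = -12 + 2 \left(- \sqrt{a}\right) = -12 - 2 \sqrt{a}$)
$C{\left(K \right)} = 0$ ($C{\left(K \right)} = 8 \cdot 0 = 0$)
$250838 - C{\left(F{\left(-21 \right)} \right)} = 250838 - 0 = 250838 + 0 = 250838$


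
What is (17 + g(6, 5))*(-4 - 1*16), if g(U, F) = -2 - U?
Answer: -180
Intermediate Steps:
(17 + g(6, 5))*(-4 - 1*16) = (17 + (-2 - 1*6))*(-4 - 1*16) = (17 + (-2 - 6))*(-4 - 16) = (17 - 8)*(-20) = 9*(-20) = -180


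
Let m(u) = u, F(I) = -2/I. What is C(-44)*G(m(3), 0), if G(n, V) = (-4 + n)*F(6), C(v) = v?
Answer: -44/3 ≈ -14.667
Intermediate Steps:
G(n, V) = 4/3 - n/3 (G(n, V) = (-4 + n)*(-2/6) = (-4 + n)*(-2*1/6) = (-4 + n)*(-1/3) = 4/3 - n/3)
C(-44)*G(m(3), 0) = -44*(4/3 - 1/3*3) = -44*(4/3 - 1) = -44*1/3 = -44/3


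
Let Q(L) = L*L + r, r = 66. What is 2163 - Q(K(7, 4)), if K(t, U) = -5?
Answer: 2072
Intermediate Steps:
Q(L) = 66 + L² (Q(L) = L*L + 66 = L² + 66 = 66 + L²)
2163 - Q(K(7, 4)) = 2163 - (66 + (-5)²) = 2163 - (66 + 25) = 2163 - 1*91 = 2163 - 91 = 2072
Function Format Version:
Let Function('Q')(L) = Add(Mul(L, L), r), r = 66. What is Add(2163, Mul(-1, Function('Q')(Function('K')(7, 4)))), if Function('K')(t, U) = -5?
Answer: 2072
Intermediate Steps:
Function('Q')(L) = Add(66, Pow(L, 2)) (Function('Q')(L) = Add(Mul(L, L), 66) = Add(Pow(L, 2), 66) = Add(66, Pow(L, 2)))
Add(2163, Mul(-1, Function('Q')(Function('K')(7, 4)))) = Add(2163, Mul(-1, Add(66, Pow(-5, 2)))) = Add(2163, Mul(-1, Add(66, 25))) = Add(2163, Mul(-1, 91)) = Add(2163, -91) = 2072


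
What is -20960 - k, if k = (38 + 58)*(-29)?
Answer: -18176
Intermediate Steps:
k = -2784 (k = 96*(-29) = -2784)
-20960 - k = -20960 - 1*(-2784) = -20960 + 2784 = -18176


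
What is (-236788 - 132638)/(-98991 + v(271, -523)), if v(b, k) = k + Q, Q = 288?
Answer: 184713/49613 ≈ 3.7231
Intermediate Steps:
v(b, k) = 288 + k (v(b, k) = k + 288 = 288 + k)
(-236788 - 132638)/(-98991 + v(271, -523)) = (-236788 - 132638)/(-98991 + (288 - 523)) = -369426/(-98991 - 235) = -369426/(-99226) = -369426*(-1/99226) = 184713/49613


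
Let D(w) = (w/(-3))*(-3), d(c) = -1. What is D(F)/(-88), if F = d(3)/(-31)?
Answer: -1/2728 ≈ -0.00036657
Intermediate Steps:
F = 1/31 (F = -1/(-31) = -1*(-1/31) = 1/31 ≈ 0.032258)
D(w) = w (D(w) = (w*(-1/3))*(-3) = -w/3*(-3) = w)
D(F)/(-88) = (1/31)/(-88) = (1/31)*(-1/88) = -1/2728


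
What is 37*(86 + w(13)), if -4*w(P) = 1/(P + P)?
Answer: 330891/104 ≈ 3181.6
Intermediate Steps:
w(P) = -1/(8*P) (w(P) = -1/(4*(P + P)) = -1/(2*P)/4 = -1/(8*P))
37*(86 + w(13)) = 37*(86 - 1/8/13) = 37*(86 - 1/8*1/13) = 37*(86 - 1/104) = 37*(8943/104) = 330891/104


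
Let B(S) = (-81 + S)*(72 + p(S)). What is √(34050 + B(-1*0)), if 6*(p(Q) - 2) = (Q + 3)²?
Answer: √111738/2 ≈ 167.14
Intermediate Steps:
p(Q) = 2 + (3 + Q)²/6 (p(Q) = 2 + (Q + 3)²/6 = 2 + (3 + Q)²/6)
B(S) = (-81 + S)*(74 + (3 + S)²/6) (B(S) = (-81 + S)*(72 + (2 + (3 + S)²/6)) = (-81 + S)*(74 + (3 + S)²/6))
√(34050 + B(-1*0)) = √(34050 + (-12231/2 - 25*(-1*0)²/2 - (-11)*0/2 + (-1*0)³/6)) = √(34050 + (-12231/2 - 25/2*0² - 11/2*0 + (⅙)*0³)) = √(34050 + (-12231/2 - 25/2*0 + 0 + (⅙)*0)) = √(34050 + (-12231/2 + 0 + 0 + 0)) = √(34050 - 12231/2) = √(55869/2) = √111738/2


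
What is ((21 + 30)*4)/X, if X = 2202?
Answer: 34/367 ≈ 0.092643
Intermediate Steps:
((21 + 30)*4)/X = ((21 + 30)*4)/2202 = (51*4)*(1/2202) = 204*(1/2202) = 34/367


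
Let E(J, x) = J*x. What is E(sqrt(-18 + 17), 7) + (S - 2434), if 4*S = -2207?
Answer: -11943/4 + 7*I ≈ -2985.8 + 7.0*I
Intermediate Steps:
S = -2207/4 (S = (1/4)*(-2207) = -2207/4 ≈ -551.75)
E(sqrt(-18 + 17), 7) + (S - 2434) = sqrt(-18 + 17)*7 + (-2207/4 - 2434) = sqrt(-1)*7 - 11943/4 = I*7 - 11943/4 = 7*I - 11943/4 = -11943/4 + 7*I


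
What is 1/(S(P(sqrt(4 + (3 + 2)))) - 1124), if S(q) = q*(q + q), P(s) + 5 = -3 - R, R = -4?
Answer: -1/1092 ≈ -0.00091575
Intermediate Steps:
P(s) = -4 (P(s) = -5 + (-3 - 1*(-4)) = -5 + (-3 + 4) = -5 + 1 = -4)
S(q) = 2*q**2 (S(q) = q*(2*q) = 2*q**2)
1/(S(P(sqrt(4 + (3 + 2)))) - 1124) = 1/(2*(-4)**2 - 1124) = 1/(2*16 - 1124) = 1/(32 - 1124) = 1/(-1092) = -1/1092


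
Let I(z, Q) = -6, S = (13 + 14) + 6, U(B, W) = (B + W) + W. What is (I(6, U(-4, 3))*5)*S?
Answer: -990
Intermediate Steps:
U(B, W) = B + 2*W
S = 33 (S = 27 + 6 = 33)
(I(6, U(-4, 3))*5)*S = -6*5*33 = -30*33 = -990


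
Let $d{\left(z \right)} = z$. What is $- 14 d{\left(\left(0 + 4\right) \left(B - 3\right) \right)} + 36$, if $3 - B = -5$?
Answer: $-244$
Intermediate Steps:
$B = 8$ ($B = 3 - -5 = 3 + 5 = 8$)
$- 14 d{\left(\left(0 + 4\right) \left(B - 3\right) \right)} + 36 = - 14 \left(0 + 4\right) \left(8 - 3\right) + 36 = - 14 \cdot 4 \cdot 5 + 36 = \left(-14\right) 20 + 36 = -280 + 36 = -244$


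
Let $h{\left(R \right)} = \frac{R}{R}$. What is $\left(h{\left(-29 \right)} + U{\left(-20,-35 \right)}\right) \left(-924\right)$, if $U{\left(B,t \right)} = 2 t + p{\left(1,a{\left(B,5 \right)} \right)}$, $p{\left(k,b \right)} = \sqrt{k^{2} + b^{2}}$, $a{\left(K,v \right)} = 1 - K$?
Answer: $63756 - 924 \sqrt{442} \approx 44330.0$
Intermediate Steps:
$h{\left(R \right)} = 1$
$p{\left(k,b \right)} = \sqrt{b^{2} + k^{2}}$
$U{\left(B,t \right)} = \sqrt{1 + \left(1 - B\right)^{2}} + 2 t$ ($U{\left(B,t \right)} = 2 t + \sqrt{\left(1 - B\right)^{2} + 1^{2}} = 2 t + \sqrt{\left(1 - B\right)^{2} + 1} = 2 t + \sqrt{1 + \left(1 - B\right)^{2}} = \sqrt{1 + \left(1 - B\right)^{2}} + 2 t$)
$\left(h{\left(-29 \right)} + U{\left(-20,-35 \right)}\right) \left(-924\right) = \left(1 + \left(\sqrt{1 + \left(-1 - 20\right)^{2}} + 2 \left(-35\right)\right)\right) \left(-924\right) = \left(1 - \left(70 - \sqrt{1 + \left(-21\right)^{2}}\right)\right) \left(-924\right) = \left(1 - \left(70 - \sqrt{1 + 441}\right)\right) \left(-924\right) = \left(1 - \left(70 - \sqrt{442}\right)\right) \left(-924\right) = \left(-69 + \sqrt{442}\right) \left(-924\right) = 63756 - 924 \sqrt{442}$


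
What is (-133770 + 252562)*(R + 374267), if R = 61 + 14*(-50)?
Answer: 44384017376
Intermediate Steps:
R = -639 (R = 61 - 700 = -639)
(-133770 + 252562)*(R + 374267) = (-133770 + 252562)*(-639 + 374267) = 118792*373628 = 44384017376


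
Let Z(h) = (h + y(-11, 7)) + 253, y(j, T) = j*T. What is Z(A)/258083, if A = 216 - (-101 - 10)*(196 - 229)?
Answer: -3271/258083 ≈ -0.012674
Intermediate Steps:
y(j, T) = T*j
A = -3447 (A = 216 - (-111)*(-33) = 216 - 1*3663 = 216 - 3663 = -3447)
Z(h) = 176 + h (Z(h) = (h + 7*(-11)) + 253 = (h - 77) + 253 = (-77 + h) + 253 = 176 + h)
Z(A)/258083 = (176 - 3447)/258083 = -3271*1/258083 = -3271/258083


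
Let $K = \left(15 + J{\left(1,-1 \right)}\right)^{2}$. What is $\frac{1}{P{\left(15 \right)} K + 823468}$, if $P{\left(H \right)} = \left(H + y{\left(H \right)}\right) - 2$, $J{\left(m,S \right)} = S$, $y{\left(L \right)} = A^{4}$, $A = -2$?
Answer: $\frac{1}{829152} \approx 1.2061 \cdot 10^{-6}$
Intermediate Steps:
$y{\left(L \right)} = 16$ ($y{\left(L \right)} = \left(-2\right)^{4} = 16$)
$K = 196$ ($K = \left(15 - 1\right)^{2} = 14^{2} = 196$)
$P{\left(H \right)} = 14 + H$ ($P{\left(H \right)} = \left(H + 16\right) - 2 = \left(16 + H\right) - 2 = 14 + H$)
$\frac{1}{P{\left(15 \right)} K + 823468} = \frac{1}{\left(14 + 15\right) 196 + 823468} = \frac{1}{29 \cdot 196 + 823468} = \frac{1}{5684 + 823468} = \frac{1}{829152}$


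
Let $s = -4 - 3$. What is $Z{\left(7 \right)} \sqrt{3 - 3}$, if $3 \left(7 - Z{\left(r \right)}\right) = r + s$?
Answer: $0$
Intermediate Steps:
$s = -7$
$Z{\left(r \right)} = \frac{28}{3} - \frac{r}{3}$ ($Z{\left(r \right)} = 7 - \frac{r - 7}{3} = 7 - \frac{-7 + r}{3} = 7 - \left(- \frac{7}{3} + \frac{r}{3}\right) = \frac{28}{3} - \frac{r}{3}$)
$Z{\left(7 \right)} \sqrt{3 - 3} = \left(\frac{28}{3} - \frac{7}{3}\right) \sqrt{3 - 3} = \left(\frac{28}{3} - \frac{7}{3}\right) \sqrt{0} = 7 \cdot 0 = 0$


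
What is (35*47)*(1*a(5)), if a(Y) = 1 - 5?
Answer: -6580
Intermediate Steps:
a(Y) = -4
(35*47)*(1*a(5)) = (35*47)*(1*(-4)) = 1645*(-4) = -6580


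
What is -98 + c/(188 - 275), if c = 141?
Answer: -2889/29 ≈ -99.621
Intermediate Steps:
-98 + c/(188 - 275) = -98 + 141/(188 - 275) = -98 + 141/(-87) = -98 + 141*(-1/87) = -98 - 47/29 = -2889/29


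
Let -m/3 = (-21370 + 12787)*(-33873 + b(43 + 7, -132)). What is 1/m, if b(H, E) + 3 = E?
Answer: -1/875671992 ≈ -1.1420e-9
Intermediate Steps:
b(H, E) = -3 + E
m = -875671992 (m = -3*(-21370 + 12787)*(-33873 + (-3 - 132)) = -(-25749)*(-33873 - 135) = -(-25749)*(-34008) = -3*291890664 = -875671992)
1/m = 1/(-875671992) = -1/875671992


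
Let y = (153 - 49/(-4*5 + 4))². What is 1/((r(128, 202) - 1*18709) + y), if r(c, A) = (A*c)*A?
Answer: 256/1338510977 ≈ 1.9126e-7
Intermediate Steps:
r(c, A) = c*A²
y = 6235009/256 (y = (153 - 49/(-20 + 4))² = (153 - 49/(-16))² = (153 - 49*(-1/16))² = (153 + 49/16)² = (2497/16)² = 6235009/256 ≈ 24356.)
1/((r(128, 202) - 1*18709) + y) = 1/((128*202² - 1*18709) + 6235009/256) = 1/((128*40804 - 18709) + 6235009/256) = 1/((5222912 - 18709) + 6235009/256) = 1/(5204203 + 6235009/256) = 1/(1338510977/256) = 256/1338510977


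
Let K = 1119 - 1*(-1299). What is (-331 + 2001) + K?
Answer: 4088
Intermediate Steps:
K = 2418 (K = 1119 + 1299 = 2418)
(-331 + 2001) + K = (-331 + 2001) + 2418 = 1670 + 2418 = 4088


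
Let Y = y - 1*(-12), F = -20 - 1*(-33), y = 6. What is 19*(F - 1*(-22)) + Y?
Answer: 683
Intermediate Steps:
F = 13 (F = -20 + 33 = 13)
Y = 18 (Y = 6 - 1*(-12) = 6 + 12 = 18)
19*(F - 1*(-22)) + Y = 19*(13 - 1*(-22)) + 18 = 19*(13 + 22) + 18 = 19*35 + 18 = 665 + 18 = 683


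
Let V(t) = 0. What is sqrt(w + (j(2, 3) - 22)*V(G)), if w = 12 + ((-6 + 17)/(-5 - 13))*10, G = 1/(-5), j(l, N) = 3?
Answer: sqrt(53)/3 ≈ 2.4267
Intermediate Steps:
G = -1/5 ≈ -0.20000
w = 53/9 (w = 12 + (11/(-18))*10 = 12 + (11*(-1/18))*10 = 12 - 11/18*10 = 12 - 55/9 = 53/9 ≈ 5.8889)
sqrt(w + (j(2, 3) - 22)*V(G)) = sqrt(53/9 + (3 - 22)*0) = sqrt(53/9 - 19*0) = sqrt(53/9 + 0) = sqrt(53/9) = sqrt(53)/3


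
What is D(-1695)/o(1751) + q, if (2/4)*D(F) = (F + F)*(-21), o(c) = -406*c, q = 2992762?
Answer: 151969451428/50779 ≈ 2.9928e+6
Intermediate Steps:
D(F) = -84*F (D(F) = 2*((F + F)*(-21)) = 2*((2*F)*(-21)) = 2*(-42*F) = -84*F)
D(-1695)/o(1751) + q = (-84*(-1695))/((-406*1751)) + 2992762 = 142380/(-710906) + 2992762 = 142380*(-1/710906) + 2992762 = -10170/50779 + 2992762 = 151969451428/50779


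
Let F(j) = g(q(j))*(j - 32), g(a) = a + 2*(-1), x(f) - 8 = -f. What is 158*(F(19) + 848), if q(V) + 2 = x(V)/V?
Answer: 2724394/19 ≈ 1.4339e+5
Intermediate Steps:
x(f) = 8 - f
q(V) = -2 + (8 - V)/V
g(a) = -2 + a (g(a) = a - 2 = -2 + a)
F(j) = (-32 + j)*(-5 + 8/j) (F(j) = (-2 + (-3 + 8/j))*(j - 32) = (-5 + 8/j)*(-32 + j) = (-32 + j)*(-5 + 8/j))
158*(F(19) + 848) = 158*((168 - 256/19 - 5*19) + 848) = 158*((168 - 256*1/19 - 95) + 848) = 158*((168 - 256/19 - 95) + 848) = 158*(1131/19 + 848) = 158*(17243/19) = 2724394/19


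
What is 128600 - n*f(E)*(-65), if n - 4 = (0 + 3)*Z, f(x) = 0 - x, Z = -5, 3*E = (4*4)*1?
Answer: 397240/3 ≈ 1.3241e+5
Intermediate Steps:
E = 16/3 (E = ((4*4)*1)/3 = (16*1)/3 = (1/3)*16 = 16/3 ≈ 5.3333)
f(x) = -x
n = -11 (n = 4 + (0 + 3)*(-5) = 4 + 3*(-5) = 4 - 15 = -11)
128600 - n*f(E)*(-65) = 128600 - (-(-11)*16/3)*(-65) = 128600 - (-11*(-16/3))*(-65) = 128600 - 176*(-65)/3 = 128600 - 1*(-11440/3) = 128600 + 11440/3 = 397240/3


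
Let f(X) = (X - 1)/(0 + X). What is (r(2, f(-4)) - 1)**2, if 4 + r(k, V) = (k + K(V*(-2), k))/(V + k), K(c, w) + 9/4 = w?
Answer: 3364/169 ≈ 19.905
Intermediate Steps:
K(c, w) = -9/4 + w
f(X) = (-1 + X)/X
r(k, V) = -4 + (-9/4 + 2*k)/(V + k) (r(k, V) = -4 + (k + (-9/4 + k))/(V + k) = -4 + (-9/4 + 2*k)/(V + k))
(r(2, f(-4)) - 1)**2 = ((-9/4 - 4*(-1 - 4)/(-4) - 2*2)/((-1 - 4)/(-4) + 2) - 1)**2 = ((-9/4 - (-1)*(-5) - 4)/(-1/4*(-5) + 2) - 1)**2 = ((-9/4 - 4*5/4 - 4)/(5/4 + 2) - 1)**2 = ((-9/4 - 5 - 4)/(13/4) - 1)**2 = ((4/13)*(-45/4) - 1)**2 = (-45/13 - 1)**2 = (-58/13)**2 = 3364/169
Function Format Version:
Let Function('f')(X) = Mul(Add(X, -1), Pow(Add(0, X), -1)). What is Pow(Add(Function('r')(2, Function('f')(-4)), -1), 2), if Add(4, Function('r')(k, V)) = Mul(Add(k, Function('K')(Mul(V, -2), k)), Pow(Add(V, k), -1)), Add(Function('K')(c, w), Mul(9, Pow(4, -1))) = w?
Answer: Rational(3364, 169) ≈ 19.905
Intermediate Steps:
Function('K')(c, w) = Add(Rational(-9, 4), w)
Function('f')(X) = Mul(Pow(X, -1), Add(-1, X)) (Function('f')(X) = Mul(Add(-1, X), Pow(X, -1)) = Mul(Pow(X, -1), Add(-1, X)))
Function('r')(k, V) = Add(-4, Mul(Pow(Add(V, k), -1), Add(Rational(-9, 4), Mul(2, k)))) (Function('r')(k, V) = Add(-4, Mul(Add(k, Add(Rational(-9, 4), k)), Pow(Add(V, k), -1))) = Add(-4, Mul(Add(Rational(-9, 4), Mul(2, k)), Pow(Add(V, k), -1))) = Add(-4, Mul(Pow(Add(V, k), -1), Add(Rational(-9, 4), Mul(2, k)))))
Pow(Add(Function('r')(2, Function('f')(-4)), -1), 2) = Pow(Add(Mul(Pow(Add(Mul(Pow(-4, -1), Add(-1, -4)), 2), -1), Add(Rational(-9, 4), Mul(-4, Mul(Pow(-4, -1), Add(-1, -4))), Mul(-2, 2))), -1), 2) = Pow(Add(Mul(Pow(Add(Mul(Rational(-1, 4), -5), 2), -1), Add(Rational(-9, 4), Mul(-4, Mul(Rational(-1, 4), -5)), -4)), -1), 2) = Pow(Add(Mul(Pow(Add(Rational(5, 4), 2), -1), Add(Rational(-9, 4), Mul(-4, Rational(5, 4)), -4)), -1), 2) = Pow(Add(Mul(Pow(Rational(13, 4), -1), Add(Rational(-9, 4), -5, -4)), -1), 2) = Pow(Add(Mul(Rational(4, 13), Rational(-45, 4)), -1), 2) = Pow(Add(Rational(-45, 13), -1), 2) = Pow(Rational(-58, 13), 2) = Rational(3364, 169)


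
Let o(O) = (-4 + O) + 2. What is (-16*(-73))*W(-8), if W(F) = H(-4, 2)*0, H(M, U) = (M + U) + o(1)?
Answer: 0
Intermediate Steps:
o(O) = -2 + O
H(M, U) = -1 + M + U (H(M, U) = (M + U) + (-2 + 1) = (M + U) - 1 = -1 + M + U)
W(F) = 0 (W(F) = (-1 - 4 + 2)*0 = -3*0 = 0)
(-16*(-73))*W(-8) = -16*(-73)*0 = 1168*0 = 0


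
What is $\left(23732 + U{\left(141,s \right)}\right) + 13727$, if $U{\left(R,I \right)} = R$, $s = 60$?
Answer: $37600$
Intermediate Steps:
$\left(23732 + U{\left(141,s \right)}\right) + 13727 = \left(23732 + 141\right) + 13727 = 23873 + 13727 = 37600$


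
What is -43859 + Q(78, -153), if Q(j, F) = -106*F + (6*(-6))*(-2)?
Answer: -27569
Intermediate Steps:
Q(j, F) = 72 - 106*F (Q(j, F) = -106*F - 36*(-2) = -106*F + 72 = 72 - 106*F)
-43859 + Q(78, -153) = -43859 + (72 - 106*(-153)) = -43859 + (72 + 16218) = -43859 + 16290 = -27569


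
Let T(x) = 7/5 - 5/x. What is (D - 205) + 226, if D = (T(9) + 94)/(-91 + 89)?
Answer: -1189/45 ≈ -26.422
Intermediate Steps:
T(x) = 7/5 - 5/x (T(x) = 7*(1/5) - 5/x = 7/5 - 5/x)
D = -2134/45 (D = ((7/5 - 5/9) + 94)/(-91 + 89) = ((7/5 - 5*1/9) + 94)/(-2) = ((7/5 - 5/9) + 94)*(-1/2) = (38/45 + 94)*(-1/2) = (4268/45)*(-1/2) = -2134/45 ≈ -47.422)
(D - 205) + 226 = (-2134/45 - 205) + 226 = -11359/45 + 226 = -1189/45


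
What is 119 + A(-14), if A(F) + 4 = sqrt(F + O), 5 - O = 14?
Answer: 115 + I*sqrt(23) ≈ 115.0 + 4.7958*I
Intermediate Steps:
O = -9 (O = 5 - 1*14 = 5 - 14 = -9)
A(F) = -4 + sqrt(-9 + F) (A(F) = -4 + sqrt(F - 9) = -4 + sqrt(-9 + F))
119 + A(-14) = 119 + (-4 + sqrt(-9 - 14)) = 119 + (-4 + sqrt(-23)) = 119 + (-4 + I*sqrt(23)) = 115 + I*sqrt(23)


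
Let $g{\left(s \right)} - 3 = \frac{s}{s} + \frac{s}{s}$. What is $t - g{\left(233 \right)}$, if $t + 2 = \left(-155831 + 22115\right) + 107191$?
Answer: $-26532$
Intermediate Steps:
$t = -26527$ ($t = -2 + \left(\left(-155831 + 22115\right) + 107191\right) = -2 + \left(-133716 + 107191\right) = -2 - 26525 = -26527$)
$g{\left(s \right)} = 5$ ($g{\left(s \right)} = 3 + \left(\frac{s}{s} + \frac{s}{s}\right) = 3 + \left(1 + 1\right) = 3 + 2 = 5$)
$t - g{\left(233 \right)} = -26527 - 5 = -26532$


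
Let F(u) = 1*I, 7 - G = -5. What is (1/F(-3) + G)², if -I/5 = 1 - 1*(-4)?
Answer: 89401/625 ≈ 143.04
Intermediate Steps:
G = 12 (G = 7 - 1*(-5) = 7 + 5 = 12)
I = -25 (I = -5*(1 - 1*(-4)) = -5*(1 + 4) = -5*5 = -25)
F(u) = -25 (F(u) = 1*(-25) = -25)
(1/F(-3) + G)² = (1/(-25) + 12)² = (-1/25 + 12)² = (299/25)² = 89401/625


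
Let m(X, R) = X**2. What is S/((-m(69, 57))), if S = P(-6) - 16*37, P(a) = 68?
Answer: 524/4761 ≈ 0.11006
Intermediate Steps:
S = -524 (S = 68 - 16*37 = 68 - 592 = -524)
S/((-m(69, 57))) = -524/((-1*69**2)) = -524/((-1*4761)) = -524/(-4761) = -524*(-1/4761) = 524/4761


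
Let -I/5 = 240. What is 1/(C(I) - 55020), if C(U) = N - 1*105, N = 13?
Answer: -1/55112 ≈ -1.8145e-5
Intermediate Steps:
I = -1200 (I = -5*240 = -1200)
C(U) = -92 (C(U) = 13 - 1*105 = 13 - 105 = -92)
1/(C(I) - 55020) = 1/(-92 - 55020) = 1/(-55112) = -1/55112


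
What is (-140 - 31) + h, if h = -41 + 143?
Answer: -69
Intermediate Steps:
h = 102
(-140 - 31) + h = (-140 - 31) + 102 = -171 + 102 = -69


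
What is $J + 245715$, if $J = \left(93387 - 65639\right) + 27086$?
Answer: $300549$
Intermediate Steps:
$J = 54834$ ($J = 27748 + 27086 = 54834$)
$J + 245715 = 54834 + 245715 = 300549$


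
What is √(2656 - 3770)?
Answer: I*√1114 ≈ 33.377*I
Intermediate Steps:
√(2656 - 3770) = √(-1114) = I*√1114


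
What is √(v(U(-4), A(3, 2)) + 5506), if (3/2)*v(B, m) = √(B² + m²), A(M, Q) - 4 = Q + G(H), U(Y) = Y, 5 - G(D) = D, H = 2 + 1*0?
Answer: √(49554 + 6*√97)/3 ≈ 74.247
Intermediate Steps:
H = 2 (H = 2 + 0 = 2)
G(D) = 5 - D
A(M, Q) = 7 + Q (A(M, Q) = 4 + (Q + (5 - 1*2)) = 4 + (Q + (5 - 2)) = 4 + (Q + 3) = 4 + (3 + Q) = 7 + Q)
v(B, m) = 2*√(B² + m²)/3
√(v(U(-4), A(3, 2)) + 5506) = √(2*√((-4)² + (7 + 2)²)/3 + 5506) = √(2*√(16 + 9²)/3 + 5506) = √(2*√(16 + 81)/3 + 5506) = √(2*√97/3 + 5506) = √(5506 + 2*√97/3)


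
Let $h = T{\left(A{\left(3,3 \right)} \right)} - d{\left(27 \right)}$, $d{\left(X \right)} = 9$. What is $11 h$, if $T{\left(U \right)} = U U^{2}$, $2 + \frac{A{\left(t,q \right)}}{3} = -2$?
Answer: $-19107$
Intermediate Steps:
$A{\left(t,q \right)} = -12$ ($A{\left(t,q \right)} = -6 + 3 \left(-2\right) = -6 - 6 = -12$)
$T{\left(U \right)} = U^{3}$
$h = -1737$ ($h = \left(-12\right)^{3} - 9 = -1728 - 9 = -1737$)
$11 h = 11 \left(-1737\right) = -19107$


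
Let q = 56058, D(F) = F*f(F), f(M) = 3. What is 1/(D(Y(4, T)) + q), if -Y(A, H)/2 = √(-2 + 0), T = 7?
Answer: 9343/523749906 + I*√2/523749906 ≈ 1.7839e-5 + 2.7002e-9*I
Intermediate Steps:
Y(A, H) = -2*I*√2 (Y(A, H) = -2*√(-2 + 0) = -2*I*√2)
D(F) = 3*F (D(F) = F*3 = 3*F)
1/(D(Y(4, T)) + q) = 1/(3*(-2*I*√2) + 56058) = 1/(-6*I*√2 + 56058) = 1/(56058 - 6*I*√2)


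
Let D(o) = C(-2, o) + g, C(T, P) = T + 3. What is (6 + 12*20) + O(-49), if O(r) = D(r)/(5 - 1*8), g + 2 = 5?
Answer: 734/3 ≈ 244.67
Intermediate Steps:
g = 3 (g = -2 + 5 = 3)
C(T, P) = 3 + T
D(o) = 4 (D(o) = (3 - 2) + 3 = 1 + 3 = 4)
O(r) = -4/3 (O(r) = 4/(5 - 1*8) = 4/(5 - 8) = 4/(-3) = 4*(-⅓) = -4/3)
(6 + 12*20) + O(-49) = (6 + 12*20) - 4/3 = (6 + 240) - 4/3 = 246 - 4/3 = 734/3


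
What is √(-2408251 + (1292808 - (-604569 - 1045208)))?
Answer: √534334 ≈ 730.98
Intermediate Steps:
√(-2408251 + (1292808 - (-604569 - 1045208))) = √(-2408251 + (1292808 - 1*(-1649777))) = √(-2408251 + (1292808 + 1649777)) = √(-2408251 + 2942585) = √534334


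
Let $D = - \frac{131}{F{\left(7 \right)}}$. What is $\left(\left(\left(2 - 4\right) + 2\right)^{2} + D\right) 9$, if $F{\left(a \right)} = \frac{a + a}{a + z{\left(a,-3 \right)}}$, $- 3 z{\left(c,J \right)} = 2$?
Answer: $- \frac{7467}{14} \approx -533.36$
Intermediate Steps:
$z{\left(c,J \right)} = - \frac{2}{3}$ ($z{\left(c,J \right)} = \left(- \frac{1}{3}\right) 2 = - \frac{2}{3}$)
$F{\left(a \right)} = \frac{2 a}{- \frac{2}{3} + a}$ ($F{\left(a \right)} = \frac{a + a}{a - \frac{2}{3}} = \frac{2 a}{- \frac{2}{3} + a}$)
$D = - \frac{2489}{42}$ ($D = - \frac{131}{6 \cdot 7 \frac{1}{-2 + 3 \cdot 7}} = - \frac{131}{6 \cdot 7 \frac{1}{-2 + 21}} = - \frac{131}{6 \cdot 7 \cdot \frac{1}{19}} = - \frac{131}{\frac{42}{19}} = \left(-131\right) \frac{19}{42} = - \frac{2489}{42} \approx -59.262$)
$\left(\left(\left(2 - 4\right) + 2\right)^{2} + D\right) 9 = \left(\left(\left(2 - 4\right) + 2\right)^{2} - \frac{2489}{42}\right) 9 = \left(\left(-2 + 2\right)^{2} - \frac{2489}{42}\right) 9 = \left(0^{2} - \frac{2489}{42}\right) 9 = \left(0 - \frac{2489}{42}\right) 9 = \left(- \frac{2489}{42}\right) 9 = - \frac{7467}{14}$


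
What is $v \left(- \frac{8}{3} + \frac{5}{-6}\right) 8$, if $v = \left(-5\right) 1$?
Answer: $140$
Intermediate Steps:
$v = -5$
$v \left(- \frac{8}{3} + \frac{5}{-6}\right) 8 = - 5 \left(- \frac{8}{3} + \frac{5}{-6}\right) 8 = - 5 \left(\left(-8\right) \frac{1}{3} + 5 \left(- \frac{1}{6}\right)\right) 8 = - 5 \left(- \frac{8}{3} - \frac{5}{6}\right) 8 = \left(-5\right) \left(- \frac{7}{2}\right) 8 = \frac{35}{2} \cdot 8 = 140$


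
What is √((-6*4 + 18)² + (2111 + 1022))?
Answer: √3169 ≈ 56.294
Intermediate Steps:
√((-6*4 + 18)² + (2111 + 1022)) = √((-24 + 18)² + 3133) = √((-6)² + 3133) = √(36 + 3133) = √3169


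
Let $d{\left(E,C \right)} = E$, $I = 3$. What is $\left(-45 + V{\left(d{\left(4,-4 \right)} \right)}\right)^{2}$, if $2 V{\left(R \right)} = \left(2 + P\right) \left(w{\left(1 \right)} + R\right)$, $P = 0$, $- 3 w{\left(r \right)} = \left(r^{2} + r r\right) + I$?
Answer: $\frac{16384}{9} \approx 1820.4$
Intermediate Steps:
$w{\left(r \right)} = -1 - \frac{2 r^{2}}{3}$ ($w{\left(r \right)} = - \frac{\left(r^{2} + r r\right) + 3}{3} = - \frac{\left(r^{2} + r^{2}\right) + 3}{3} = - \frac{2 r^{2} + 3}{3} = - \frac{3 + 2 r^{2}}{3} = -1 - \frac{2 r^{2}}{3}$)
$V{\left(R \right)} = - \frac{5}{3} + R$ ($V{\left(R \right)} = \frac{\left(2 + 0\right) \left(\left(-1 - \frac{2 \cdot 1^{2}}{3}\right) + R\right)}{2} = \frac{2 \left(\left(-1 - \frac{2}{3}\right) + R\right)}{2} = \frac{2 \left(- \frac{5}{3} + R\right)}{2} = \frac{- \frac{10}{3} + 2 R}{2} = - \frac{5}{3} + R$)
$\left(-45 + V{\left(d{\left(4,-4 \right)} \right)}\right)^{2} = \left(-45 + \left(- \frac{5}{3} + 4\right)\right)^{2} = \left(-45 + \frac{7}{3}\right)^{2} = \left(- \frac{128}{3}\right)^{2} = \frac{16384}{9}$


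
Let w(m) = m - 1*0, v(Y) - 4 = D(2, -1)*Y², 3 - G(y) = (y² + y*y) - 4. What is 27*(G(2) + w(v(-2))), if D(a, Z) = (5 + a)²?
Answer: 5373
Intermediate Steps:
G(y) = 7 - 2*y² (G(y) = 3 - ((y² + y*y) - 4) = 3 - ((y² + y²) - 4) = 3 - (2*y² - 4) = 3 - (-4 + 2*y²) = 3 + (4 - 2*y²) = 7 - 2*y²)
v(Y) = 4 + 49*Y² (v(Y) = 4 + (5 + 2)²*Y² = 4 + 7²*Y² = 4 + 49*Y²)
w(m) = m (w(m) = m + 0 = m)
27*(G(2) + w(v(-2))) = 27*((7 - 2*2²) + (4 + 49*(-2)²)) = 27*((7 - 2*4) + (4 + 49*4)) = 27*((7 - 8) + (4 + 196)) = 27*(-1 + 200) = 27*199 = 5373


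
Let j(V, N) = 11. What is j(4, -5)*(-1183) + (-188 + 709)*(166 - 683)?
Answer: -282370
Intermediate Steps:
j(4, -5)*(-1183) + (-188 + 709)*(166 - 683) = 11*(-1183) + (-188 + 709)*(166 - 683) = -13013 + 521*(-517) = -13013 - 269357 = -282370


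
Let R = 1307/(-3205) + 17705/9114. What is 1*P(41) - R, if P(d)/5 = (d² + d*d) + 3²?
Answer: 492295953823/29210370 ≈ 16853.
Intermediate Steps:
P(d) = 45 + 10*d² (P(d) = 5*((d² + d*d) + 3²) = 5*((d² + d²) + 9) = 5*(2*d² + 9) = 5*(9 + 2*d²) = 45 + 10*d²)
R = 44832527/29210370 (R = 1307*(-1/3205) + 17705*(1/9114) = -1307/3205 + 17705/9114 = 44832527/29210370 ≈ 1.5348)
1*P(41) - R = 1*(45 + 10*41²) - 1*44832527/29210370 = 1*(45 + 10*1681) - 44832527/29210370 = 1*(45 + 16810) - 44832527/29210370 = 1*16855 - 44832527/29210370 = 16855 - 44832527/29210370 = 492295953823/29210370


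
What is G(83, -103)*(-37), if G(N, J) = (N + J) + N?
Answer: -2331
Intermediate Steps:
G(N, J) = J + 2*N (G(N, J) = (J + N) + N = J + 2*N)
G(83, -103)*(-37) = (-103 + 2*83)*(-37) = (-103 + 166)*(-37) = 63*(-37) = -2331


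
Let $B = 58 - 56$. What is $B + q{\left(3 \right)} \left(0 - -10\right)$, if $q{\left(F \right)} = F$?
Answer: $32$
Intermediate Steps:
$B = 2$ ($B = 58 - 56 = 2$)
$B + q{\left(3 \right)} \left(0 - -10\right) = 2 + 3 \left(0 - -10\right) = 2 + 3 \left(0 + 10\right) = 2 + 3 \cdot 10 = 2 + 30 = 32$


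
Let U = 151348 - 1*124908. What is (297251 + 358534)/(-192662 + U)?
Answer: -655785/166222 ≈ -3.9452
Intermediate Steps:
U = 26440 (U = 151348 - 124908 = 26440)
(297251 + 358534)/(-192662 + U) = (297251 + 358534)/(-192662 + 26440) = 655785/(-166222) = 655785*(-1/166222) = -655785/166222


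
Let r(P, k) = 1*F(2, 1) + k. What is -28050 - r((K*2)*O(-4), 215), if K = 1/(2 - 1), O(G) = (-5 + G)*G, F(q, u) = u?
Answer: -28266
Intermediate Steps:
O(G) = G*(-5 + G)
K = 1 (K = 1/1 = 1)
r(P, k) = 1 + k (r(P, k) = 1*1 + k = 1 + k)
-28050 - r((K*2)*O(-4), 215) = -28050 - (1 + 215) = -28050 - 1*216 = -28050 - 216 = -28266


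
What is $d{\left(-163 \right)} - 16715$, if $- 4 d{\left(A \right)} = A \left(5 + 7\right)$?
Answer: $-16226$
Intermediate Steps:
$d{\left(A \right)} = - 3 A$ ($d{\left(A \right)} = - \frac{A \left(5 + 7\right)}{4} = - \frac{A 12}{4} = - \frac{12 A}{4} = - 3 A$)
$d{\left(-163 \right)} - 16715 = \left(-3\right) \left(-163\right) - 16715 = 489 - 16715 = -16226$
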